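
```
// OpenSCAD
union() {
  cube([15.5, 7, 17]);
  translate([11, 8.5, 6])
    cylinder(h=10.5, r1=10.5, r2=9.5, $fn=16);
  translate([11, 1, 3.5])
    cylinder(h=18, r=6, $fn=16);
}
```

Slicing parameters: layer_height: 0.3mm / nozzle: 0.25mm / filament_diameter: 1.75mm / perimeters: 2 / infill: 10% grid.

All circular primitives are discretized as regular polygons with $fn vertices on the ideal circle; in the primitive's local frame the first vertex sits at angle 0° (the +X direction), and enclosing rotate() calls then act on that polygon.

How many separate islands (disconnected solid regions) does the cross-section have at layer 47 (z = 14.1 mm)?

1

At z = 14.1 mm: the cube is present — its section is the full 15.5×7 rectangle; the cone at (11, 8.5) (r1=10.5→r2=9.5) has section circumradius 9.729 here — a regular 16-gon; the cylinder at (11, 1): section is a regular 16-gon, circumradius r=6; Taking the union: the regions partially overlap (shared area 159.15 mm²), so overlapping operands fuse into one piece — 1 connected region. Overall, the cross-section is a single solid region. Island count = 1.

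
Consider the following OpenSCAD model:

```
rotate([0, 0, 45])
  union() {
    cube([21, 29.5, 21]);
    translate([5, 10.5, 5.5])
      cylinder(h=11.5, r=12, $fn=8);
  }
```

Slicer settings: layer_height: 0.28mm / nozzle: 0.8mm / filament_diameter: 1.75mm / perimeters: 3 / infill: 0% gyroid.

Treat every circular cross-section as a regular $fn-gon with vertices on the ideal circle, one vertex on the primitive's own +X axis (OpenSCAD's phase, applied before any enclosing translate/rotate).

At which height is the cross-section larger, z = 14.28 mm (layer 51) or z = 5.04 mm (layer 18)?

layer 51 (z = 14.28 mm)

Layer 51 (z = 14.28): the cube (footprint 21×29.5) is included at this height (area 619.50 mm²); the r=12 cylinder at (5, 10.5) gives a regular 8-gon of circumradius 12 (constant along its height) (area = (8/2)·12.000²·sin(360°/8) = 407.29 mm²); Combining (union): the regions partially overlap — summed areas 1026.79 mm² minus the doubly-counted overlap 307.86 mm² gives 718.93 mm² — area = 718.93 mm²; (rotated 45° about Z; rotation is an isometry so areas/perimeters/island counts are preserved). So its area = 718.93 mm². Layer 18 (z = 5.04): the 21×29.5 cube contributes its full rectangle (area 619.50 mm²); the cylinder at (5, 10.5) is not intersected at this z (z outside [5.5, 17]); Taking the union: only the 21×29.5 cube is present, so the union is just that shape — area = 619.50 mm²; (rotated 45° about Z; rotation is an isometry so areas/perimeters/island counts are preserved). So its area = 619.50 mm². Layer 51 is larger (718.93 vs 619.50 mm²).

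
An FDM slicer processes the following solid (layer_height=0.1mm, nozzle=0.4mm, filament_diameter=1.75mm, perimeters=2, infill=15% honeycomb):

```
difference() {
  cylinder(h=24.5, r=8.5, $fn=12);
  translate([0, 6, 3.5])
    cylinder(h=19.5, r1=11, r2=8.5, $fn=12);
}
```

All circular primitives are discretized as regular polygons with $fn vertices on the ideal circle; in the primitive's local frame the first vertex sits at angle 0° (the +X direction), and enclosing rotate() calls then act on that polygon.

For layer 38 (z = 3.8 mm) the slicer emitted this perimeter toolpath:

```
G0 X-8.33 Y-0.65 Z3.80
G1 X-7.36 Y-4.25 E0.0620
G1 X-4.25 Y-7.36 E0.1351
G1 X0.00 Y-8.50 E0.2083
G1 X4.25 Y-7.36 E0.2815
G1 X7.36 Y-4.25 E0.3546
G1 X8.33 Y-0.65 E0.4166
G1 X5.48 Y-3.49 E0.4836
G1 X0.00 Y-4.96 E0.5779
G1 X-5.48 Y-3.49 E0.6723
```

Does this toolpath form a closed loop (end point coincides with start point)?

no

Start point (G0): (-8.33, -0.65). End point (last G1): the path does not return to the start — open.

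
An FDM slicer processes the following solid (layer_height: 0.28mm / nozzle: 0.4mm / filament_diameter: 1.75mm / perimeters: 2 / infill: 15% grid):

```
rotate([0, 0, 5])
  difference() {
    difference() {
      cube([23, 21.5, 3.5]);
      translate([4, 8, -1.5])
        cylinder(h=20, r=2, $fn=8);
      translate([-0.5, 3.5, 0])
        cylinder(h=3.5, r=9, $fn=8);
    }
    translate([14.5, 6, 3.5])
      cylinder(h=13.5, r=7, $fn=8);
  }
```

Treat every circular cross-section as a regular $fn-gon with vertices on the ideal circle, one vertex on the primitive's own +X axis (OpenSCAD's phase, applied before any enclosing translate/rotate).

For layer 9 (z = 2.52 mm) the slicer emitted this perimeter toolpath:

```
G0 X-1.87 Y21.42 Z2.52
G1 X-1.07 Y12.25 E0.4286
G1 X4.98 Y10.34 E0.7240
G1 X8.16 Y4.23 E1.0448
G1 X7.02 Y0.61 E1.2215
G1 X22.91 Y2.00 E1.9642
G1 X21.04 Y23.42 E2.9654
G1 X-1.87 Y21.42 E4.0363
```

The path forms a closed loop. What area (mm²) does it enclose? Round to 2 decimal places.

Apply the shoelace formula to the sequence of (X, Y) vertices; enclosed area = 414.46 mm².

414.46 mm²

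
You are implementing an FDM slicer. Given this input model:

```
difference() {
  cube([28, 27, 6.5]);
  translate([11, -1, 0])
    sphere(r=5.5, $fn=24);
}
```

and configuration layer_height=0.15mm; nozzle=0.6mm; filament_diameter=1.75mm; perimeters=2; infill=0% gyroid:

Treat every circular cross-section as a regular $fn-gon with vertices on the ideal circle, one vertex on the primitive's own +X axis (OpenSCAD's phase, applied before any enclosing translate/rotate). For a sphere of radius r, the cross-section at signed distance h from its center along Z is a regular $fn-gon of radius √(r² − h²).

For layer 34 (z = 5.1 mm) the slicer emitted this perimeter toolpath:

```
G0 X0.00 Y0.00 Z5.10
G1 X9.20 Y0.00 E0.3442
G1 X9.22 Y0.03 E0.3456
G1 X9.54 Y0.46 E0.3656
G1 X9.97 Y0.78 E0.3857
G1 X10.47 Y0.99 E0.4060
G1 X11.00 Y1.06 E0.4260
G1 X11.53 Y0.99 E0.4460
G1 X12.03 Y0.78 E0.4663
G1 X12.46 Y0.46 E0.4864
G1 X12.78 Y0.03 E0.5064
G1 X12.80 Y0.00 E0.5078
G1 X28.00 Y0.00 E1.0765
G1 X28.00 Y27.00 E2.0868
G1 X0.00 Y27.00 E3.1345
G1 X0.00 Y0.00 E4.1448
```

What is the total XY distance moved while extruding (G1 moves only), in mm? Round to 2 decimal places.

110.77 mm

Sum the Euclidean lengths of each G1 segment: total = 110.77 mm.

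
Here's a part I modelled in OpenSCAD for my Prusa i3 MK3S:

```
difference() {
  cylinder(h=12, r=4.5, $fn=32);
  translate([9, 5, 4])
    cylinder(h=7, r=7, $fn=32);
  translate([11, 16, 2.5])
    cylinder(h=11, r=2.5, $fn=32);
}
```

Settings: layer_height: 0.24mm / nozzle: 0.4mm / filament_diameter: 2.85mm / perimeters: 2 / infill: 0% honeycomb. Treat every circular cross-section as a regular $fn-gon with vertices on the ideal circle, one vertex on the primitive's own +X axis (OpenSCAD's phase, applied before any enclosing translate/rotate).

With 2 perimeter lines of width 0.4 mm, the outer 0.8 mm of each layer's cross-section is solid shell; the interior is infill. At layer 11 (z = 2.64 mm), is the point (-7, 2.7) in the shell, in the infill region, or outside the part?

At z = 2.64 mm: the r=4.5 cylinder gives a regular 32-gon of circumradius 4.5 (constant along its height); the cylinder at (9, 5) does not reach this height (z outside [4, 11]); the cylinder at (11, 16): section is a regular 32-gon, circumradius r=2.5; Taking the first minus the rest: starting from the r=4.5 cylinder, the r=2.5 cylinder at (11, 16) misses the remaining region (no effect) — 1 connected region. Overall, the cross-section is a single solid region. The nearest boundary edge runs (-4.41, 0.88)→(-4.16, 1.72); distance from the point to it = 3.01 mm. The point is not inside any of the regions above, so it lies outside the cross-section (3.01 mm from the nearest boundary).

outside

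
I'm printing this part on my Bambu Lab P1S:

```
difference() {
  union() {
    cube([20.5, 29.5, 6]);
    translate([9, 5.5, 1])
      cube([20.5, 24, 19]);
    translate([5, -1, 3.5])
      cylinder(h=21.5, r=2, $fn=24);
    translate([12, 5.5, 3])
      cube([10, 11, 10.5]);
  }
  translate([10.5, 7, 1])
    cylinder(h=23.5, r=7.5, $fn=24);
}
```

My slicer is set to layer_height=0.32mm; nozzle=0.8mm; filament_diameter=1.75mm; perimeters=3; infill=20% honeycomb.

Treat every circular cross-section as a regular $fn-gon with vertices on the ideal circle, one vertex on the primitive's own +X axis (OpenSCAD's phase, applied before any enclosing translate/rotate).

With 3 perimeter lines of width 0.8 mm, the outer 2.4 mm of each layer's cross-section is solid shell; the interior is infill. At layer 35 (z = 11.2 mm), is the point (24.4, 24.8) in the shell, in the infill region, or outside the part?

At z = 11.2 mm: the cube is not intersected at this z (z outside [0, 6]); the cube at (9, 5.5) is present — its section is the full 20.5×24 rectangle; the r=2 cylinder at (5, -1) gives a regular 24-gon of circumradius 2 (constant along its height); the 10×11 cube at (12, 5.5) contributes its full rectangle; Merging all regions: the regions partially overlap (shared area 110.00 mm²), so overlapping operands fuse into one piece — 2 connected regions; the r=7.5 cylinder at (10.5, 7) contributes a regular 24-gon of circumradius 7.5; Subtracting the remaining from the first: starting from the result so far, the r=7.5 cylinder at (10.5, 7) partially overlaps it — only the 68.13 mm² overlap (of its 174.70 mm²) is removed, clipping the outline — 2 connected regions. Overall, the cross-section has 2 separate islands. The nearest boundary edge runs (9.00, 29.50)→(29.50, 29.50); distance from the point to it = 4.70 mm. (Shell/infill is judged within the island containing the point — the largest one.) The point is inside the cross-section and 4.70 mm from the nearest boundary — more than the 2.4 mm shell width (3 × 0.8), so it's in the infill interior.

infill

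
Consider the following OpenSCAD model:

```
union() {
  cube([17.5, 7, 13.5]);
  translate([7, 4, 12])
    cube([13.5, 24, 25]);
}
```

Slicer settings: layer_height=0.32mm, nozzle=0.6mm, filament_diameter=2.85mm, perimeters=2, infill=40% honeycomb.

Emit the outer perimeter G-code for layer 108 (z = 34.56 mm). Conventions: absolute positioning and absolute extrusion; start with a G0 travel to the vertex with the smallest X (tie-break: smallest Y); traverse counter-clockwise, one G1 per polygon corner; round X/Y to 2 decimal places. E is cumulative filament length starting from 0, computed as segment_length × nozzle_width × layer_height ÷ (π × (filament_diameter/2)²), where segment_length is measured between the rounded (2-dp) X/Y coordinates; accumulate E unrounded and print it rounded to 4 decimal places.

At z = 34.56 mm: the cube is absent (z outside [0, 13.5]); the cube at (7, 4) (footprint 13.5×24) is included at this height; Combining (union): only the 13.5×24 cube at (7, 4) is present, so the union is just that shape — 1 connected region. The outline is a single polygon with 4 vertices. Extrusion per mm of travel: 0.6 × 0.32 / (π × 1.425²) = 0.030097. Accumulating E over each segment gives final E = 2.2573.

G0 X7.00 Y4.00 Z34.56
G1 X20.50 Y4.00 E0.4063
G1 X20.50 Y28.00 E1.1286
G1 X7.00 Y28.00 E1.5349
G1 X7.00 Y4.00 E2.2573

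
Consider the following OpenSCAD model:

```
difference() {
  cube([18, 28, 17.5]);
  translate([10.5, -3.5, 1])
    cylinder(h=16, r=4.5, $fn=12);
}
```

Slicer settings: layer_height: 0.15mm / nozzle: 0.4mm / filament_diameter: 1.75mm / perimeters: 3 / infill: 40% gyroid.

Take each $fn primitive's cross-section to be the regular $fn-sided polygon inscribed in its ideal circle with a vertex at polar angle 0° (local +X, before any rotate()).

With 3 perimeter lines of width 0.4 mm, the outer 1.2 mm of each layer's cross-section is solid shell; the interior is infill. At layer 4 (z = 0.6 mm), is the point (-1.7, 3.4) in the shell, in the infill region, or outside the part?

At z = 0.6 mm: the cube (footprint 18×28) is included at this height; the cylinder at (10.5, -3.5) is absent (z outside [1, 17]); Taking the first minus the rest: none of the subtracted shapes is present at this height, so the 18×28 cube is unchanged — 1 connected region. Overall, the cross-section is a single solid region. The nearest boundary edge runs (0.00, 28.00)→(0.00, 0.00); distance from the point to it = 1.70 mm. The point is not inside any of the regions above, so it lies outside the cross-section (1.70 mm from the nearest boundary).

outside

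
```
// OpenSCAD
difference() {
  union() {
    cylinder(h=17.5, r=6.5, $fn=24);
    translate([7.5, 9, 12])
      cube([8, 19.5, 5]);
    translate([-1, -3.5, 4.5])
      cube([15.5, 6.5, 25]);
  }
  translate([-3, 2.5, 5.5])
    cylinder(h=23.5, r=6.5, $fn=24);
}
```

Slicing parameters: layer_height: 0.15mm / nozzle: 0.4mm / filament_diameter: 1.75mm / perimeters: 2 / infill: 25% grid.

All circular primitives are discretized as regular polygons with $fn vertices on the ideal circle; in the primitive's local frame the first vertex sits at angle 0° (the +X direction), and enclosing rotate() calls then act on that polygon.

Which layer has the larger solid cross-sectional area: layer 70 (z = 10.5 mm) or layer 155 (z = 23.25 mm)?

Layer 70 (z = 10.5): the cylinder: section is a regular 24-gon, circumradius r=6.5 (area = (24/2)·6.500²·sin(360°/24) = 131.22 mm²); the cube at (7.5, 9) is not intersected at this z (z outside [12, 17]); the cube at (-1, -3.5) is present — its section is the full 15.5×6.5 rectangle (area 100.75 mm²); Combining (union): the regions partially overlap — summed areas 231.97 mm² minus the doubly-counted overlap 46.63 mm² gives 185.34 mm² — area = 185.34 mm²; the r=6.5 cylinder at (-3, 2.5) gives a regular 24-gon of circumradius 6.5 (constant along its height) (area = (24/2)·6.500²·sin(360°/24) = 131.22 mm²); Taking the first minus the rest: starting from that combined region (185.34 mm²), the r=6.5 cylinder at (-3, 2.5) partially overlaps it — only the 81.54 mm² overlap (of its 131.22 mm²) is removed, clipping the outline — area = 103.81 mm². So its area = 103.81 mm². Layer 155 (z = 23.25): the cylinder is absent (z outside [0, 17.5]); the cube at (7.5, 9) is not intersected at this z (z outside [12, 17]); the 15.5×6.5 cube at (-1, -3.5) contributes its full rectangle (area 100.75 mm²); Merging all regions: only the 15.5×6.5 cube at (-1, -3.5) is present, so the union is just that shape — area = 100.75 mm²; the r=6.5 cylinder at (-3, 2.5) contributes a regular 24-gon of circumradius 6.5 (area = (24/2)·6.500²·sin(360°/24) = 131.22 mm²); Taking the first minus the rest: starting from that combined region (100.75 mm²), the r=6.5 cylinder at (-3, 2.5) partially overlaps it — only the 22.29 mm² overlap (of its 131.22 mm²) is removed, clipping the outline — area = 78.46 mm². So its area = 78.46 mm². Layer 70 is larger (103.81 vs 78.46 mm²).

layer 70 (z = 10.5 mm)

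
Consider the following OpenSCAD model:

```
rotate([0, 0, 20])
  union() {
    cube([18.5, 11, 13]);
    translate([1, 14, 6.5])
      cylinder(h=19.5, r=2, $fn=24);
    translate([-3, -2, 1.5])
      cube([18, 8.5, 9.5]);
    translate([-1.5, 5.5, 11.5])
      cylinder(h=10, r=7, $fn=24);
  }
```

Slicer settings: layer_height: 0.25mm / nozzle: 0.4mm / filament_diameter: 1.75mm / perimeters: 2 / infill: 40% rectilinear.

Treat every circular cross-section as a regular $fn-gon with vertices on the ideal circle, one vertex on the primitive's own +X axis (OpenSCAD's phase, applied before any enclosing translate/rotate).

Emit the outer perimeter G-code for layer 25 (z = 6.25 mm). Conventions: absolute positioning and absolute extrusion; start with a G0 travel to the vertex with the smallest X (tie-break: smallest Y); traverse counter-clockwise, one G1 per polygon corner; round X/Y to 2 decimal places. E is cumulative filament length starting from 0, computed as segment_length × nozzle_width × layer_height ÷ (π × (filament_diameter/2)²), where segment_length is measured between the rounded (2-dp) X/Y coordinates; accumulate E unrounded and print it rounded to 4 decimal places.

At z = 6.25 mm: the 18.5×11 cube contributes its full rectangle; the cylinder at (1, 14) is not intersected at this z (z outside [6.5, 26]); the cube at (-3, -2) is present — its section is the full 18×8.5 rectangle; the cylinder at (-1.5, 5.5) is absent (z outside [11.5, 21.5]); Combining (union): the regions partially overlap (shared area 97.50 mm²), so overlapping operands fuse into one piece — 1 connected region; (whole slice rotated 20° about Z — lengths, areas and connectivity unchanged). The outline is a single polygon with 8 vertices. Extrusion per mm of travel: 0.4 × 0.25 / (π × 0.875²) = 0.041575. Accumulating E over each segment gives final E = 2.8682.

G0 X-5.04 Y5.08 Z6.25
G1 X-2.14 Y-2.91 E0.3534
G1 X14.78 Y3.25 E1.1020
G1 X14.10 Y5.13 E1.1851
G1 X17.38 Y6.33 E1.3303
G1 X13.62 Y16.66 E1.7874
G1 X-3.76 Y10.34 E2.5562
G1 X-2.22 Y6.11 E2.7434
G1 X-5.04 Y5.08 E2.8682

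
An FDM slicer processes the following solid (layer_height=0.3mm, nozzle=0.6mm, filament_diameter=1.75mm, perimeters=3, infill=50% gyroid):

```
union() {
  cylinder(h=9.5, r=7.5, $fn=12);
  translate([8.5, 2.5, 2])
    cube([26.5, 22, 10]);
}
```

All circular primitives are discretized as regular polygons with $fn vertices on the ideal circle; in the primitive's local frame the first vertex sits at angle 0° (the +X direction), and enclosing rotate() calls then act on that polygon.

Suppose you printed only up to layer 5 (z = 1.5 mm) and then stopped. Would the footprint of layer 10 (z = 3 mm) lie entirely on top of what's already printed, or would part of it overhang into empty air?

part overhangs

Compare the two slices. At z = 1.5: the cylinder: section is a regular 12-gon, circumradius r=7.5 (area = (12/2)·7.500²·sin(360°/12) = 168.75 mm²); the cube at (8.5, 2.5) is not intersected at this z (z outside [2, 12]); Merging all regions: only the r=7.5 cylinder is present, so the union is just that shape — area = 168.75 mm². At z = 3: the r=7.5 cylinder gives a regular 12-gon of circumradius 7.5 (constant along its height) (area = (12/2)·7.500²·sin(360°/12) = 168.75 mm²); the cube at (8.5, 2.5) (footprint 26.5×22) is included at this height (area 583.00 mm²); Taking the union: the 2 present regions are separate (no shared area or edge), so areas and boundary lengths simply add and each stays a separate island — area = 751.75 mm². Checking containment: at z = 3 the cross-section extends beyond the z = 1.5 cross-section by about 583.00 mm².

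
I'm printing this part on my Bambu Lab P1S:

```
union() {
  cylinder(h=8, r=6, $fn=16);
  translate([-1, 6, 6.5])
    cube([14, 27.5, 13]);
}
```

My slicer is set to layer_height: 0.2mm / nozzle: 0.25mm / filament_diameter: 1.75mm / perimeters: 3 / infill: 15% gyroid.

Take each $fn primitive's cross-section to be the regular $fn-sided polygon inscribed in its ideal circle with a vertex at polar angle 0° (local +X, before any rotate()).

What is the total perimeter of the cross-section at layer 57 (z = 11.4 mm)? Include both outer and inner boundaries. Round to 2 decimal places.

83.00 mm

At z = 11.4 mm: the cylinder is absent (z outside [0, 8]); the cube at (-1, 6) (footprint 14×27.5) is included at this height (perimeter 83.00 mm); Taking the union: only the 14×27.5 cube at (-1, 6) is present, so the union is just that shape — boundary = 83.00 mm. Overall, the cross-section is a single solid region. Total boundary length (outer) = 83.00 mm.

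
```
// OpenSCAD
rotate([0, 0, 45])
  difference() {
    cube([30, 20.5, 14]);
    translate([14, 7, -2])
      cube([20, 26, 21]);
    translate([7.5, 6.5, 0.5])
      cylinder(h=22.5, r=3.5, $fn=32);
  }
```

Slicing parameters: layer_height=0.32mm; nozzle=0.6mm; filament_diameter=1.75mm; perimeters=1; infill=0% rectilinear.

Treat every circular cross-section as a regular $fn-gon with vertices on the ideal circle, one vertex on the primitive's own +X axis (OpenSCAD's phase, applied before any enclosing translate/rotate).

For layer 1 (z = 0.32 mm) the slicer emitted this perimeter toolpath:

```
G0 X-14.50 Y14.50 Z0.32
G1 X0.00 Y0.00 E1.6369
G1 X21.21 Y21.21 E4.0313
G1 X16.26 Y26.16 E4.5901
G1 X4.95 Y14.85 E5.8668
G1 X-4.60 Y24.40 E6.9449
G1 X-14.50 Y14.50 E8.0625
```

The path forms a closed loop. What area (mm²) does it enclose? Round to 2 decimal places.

399.07 mm²

Apply the shoelace formula to the sequence of (X, Y) vertices; enclosed area = 399.07 mm².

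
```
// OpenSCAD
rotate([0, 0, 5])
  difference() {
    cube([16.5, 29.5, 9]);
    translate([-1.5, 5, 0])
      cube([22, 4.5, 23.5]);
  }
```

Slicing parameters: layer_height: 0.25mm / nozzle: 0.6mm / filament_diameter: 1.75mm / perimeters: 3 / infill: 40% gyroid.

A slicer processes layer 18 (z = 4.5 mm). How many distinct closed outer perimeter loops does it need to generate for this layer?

2

At z = 4.5 mm: the 16.5×29.5 cube contributes its full rectangle; the 22×4.5 cube at (-1.5, 5) contributes its full rectangle; After the difference (first − rest): starting from the 16.5×29.5 cube, the 22×4.5 cube at (-1.5, 5) partially overlaps it — only the 74.25 mm² overlap (of its 99.00 mm²) is removed, clipping the outline — 2 connected regions; (whole slice rotated 5° about Z — lengths, areas and connectivity unchanged). The result has 2 disconnected regions.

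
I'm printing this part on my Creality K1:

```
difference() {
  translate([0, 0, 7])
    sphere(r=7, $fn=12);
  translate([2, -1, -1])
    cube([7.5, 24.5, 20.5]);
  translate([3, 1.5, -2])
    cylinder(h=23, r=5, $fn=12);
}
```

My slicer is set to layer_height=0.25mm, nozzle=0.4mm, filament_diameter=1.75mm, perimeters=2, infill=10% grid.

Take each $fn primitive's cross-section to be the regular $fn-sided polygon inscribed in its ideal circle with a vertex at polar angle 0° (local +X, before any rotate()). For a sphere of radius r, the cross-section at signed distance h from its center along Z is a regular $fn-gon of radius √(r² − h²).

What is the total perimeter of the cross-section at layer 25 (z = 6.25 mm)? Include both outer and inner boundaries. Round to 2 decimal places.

51.18 mm

At z = 6.25 mm: the sphere: section is a regular 12-gon, circumradius = √(r²−h²) = √(7²−0.75²) = 6.960 (perimeter = 2·12·6.960·sin(180°/12) = 43.23 mm); the cube at (2, -1) (footprint 7.5×24.5) is included at this height (perimeter 64.00 mm); the r=5 cylinder at (3, 1.5) gives a regular 12-gon of circumradius 5 (constant along its height) (perimeter = 2·12·5.000·sin(180°/12) = 31.06 mm); Subtracting the remaining from the first: starting from the r=7 sphere, the 7.5×24.5 cube at (2, -1) partially overlaps it — only the 27.77 mm² overlap (of its 183.75 mm²) is removed, clipping the outline; the r=5 cylinder at (3, 1.5) partially overlaps it — only the 36.94 mm² overlap (of its 75.00 mm²) is removed, clipping the outline — boundary = 51.18 mm. Overall, the cross-section is a single solid region. Total boundary length (outer) = 51.18 mm.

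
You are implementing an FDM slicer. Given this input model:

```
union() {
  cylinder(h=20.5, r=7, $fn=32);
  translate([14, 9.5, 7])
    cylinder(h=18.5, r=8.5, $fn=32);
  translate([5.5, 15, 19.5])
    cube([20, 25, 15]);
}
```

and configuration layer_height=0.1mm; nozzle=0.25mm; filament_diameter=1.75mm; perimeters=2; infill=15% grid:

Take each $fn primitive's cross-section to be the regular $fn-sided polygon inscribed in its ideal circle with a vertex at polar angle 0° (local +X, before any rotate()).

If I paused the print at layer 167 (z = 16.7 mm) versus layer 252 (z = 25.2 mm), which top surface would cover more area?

layer 252 (z = 25.2 mm)

Layer 167 (z = 16.7): the cylinder: section is a regular 32-gon, circumradius r=7 (area = (32/2)·7.000²·sin(360°/32) = 152.95 mm²); the r=8.5 cylinder at (14, 9.5) contributes a regular 32-gon of circumradius 8.5 (area = (32/2)·8.500²·sin(360°/32) = 225.52 mm²); the cube at (5.5, 15) is absent (z outside [19.5, 34.5]); Combining (union): the 2 present regions are separate (no shared area or edge), so areas and boundary lengths simply add and each stays a separate island — area = 378.48 mm². So its area = 378.48 mm². Layer 252 (z = 25.2): the cylinder is absent (z outside [0, 20.5]); the r=8.5 cylinder at (14, 9.5) contributes a regular 32-gon of circumradius 8.5 (area = (32/2)·8.500²·sin(360°/32) = 225.52 mm²); the cube at (5.5, 15) is present — its section is the full 20×25 rectangle (area 500.00 mm²); Merging all regions: the regions partially overlap — summed areas 725.52 mm² minus the doubly-counted overlap 26.61 mm² gives 698.92 mm² — area = 698.92 mm². So its area = 698.92 mm². Layer 252 is larger (698.92 vs 378.48 mm²).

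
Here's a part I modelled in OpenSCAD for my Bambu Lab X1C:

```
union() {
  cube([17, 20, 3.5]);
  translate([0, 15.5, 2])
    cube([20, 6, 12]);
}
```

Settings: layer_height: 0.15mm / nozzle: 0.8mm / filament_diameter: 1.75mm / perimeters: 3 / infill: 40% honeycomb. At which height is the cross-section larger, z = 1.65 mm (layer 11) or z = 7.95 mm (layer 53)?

layer 11 (z = 1.65 mm)

Layer 11 (z = 1.65): the cube is present — its section is the full 17×20 rectangle (area 340.00 mm²); the cube at (0, 15.5) does not reach this height (z outside [2, 14]); Combining (union): only the 17×20 cube is present, so the union is just that shape — area = 340.00 mm². So its area = 340.00 mm². Layer 53 (z = 7.95): the cube does not reach this height (z outside [0, 3.5]); the cube at (0, 15.5) (footprint 20×6) is included at this height (area 120.00 mm²); Taking the union: only the 20×6 cube at (0, 15.5) is present, so the union is just that shape — area = 120.00 mm². So its area = 120.00 mm². Layer 11 is larger (340.00 vs 120.00 mm²).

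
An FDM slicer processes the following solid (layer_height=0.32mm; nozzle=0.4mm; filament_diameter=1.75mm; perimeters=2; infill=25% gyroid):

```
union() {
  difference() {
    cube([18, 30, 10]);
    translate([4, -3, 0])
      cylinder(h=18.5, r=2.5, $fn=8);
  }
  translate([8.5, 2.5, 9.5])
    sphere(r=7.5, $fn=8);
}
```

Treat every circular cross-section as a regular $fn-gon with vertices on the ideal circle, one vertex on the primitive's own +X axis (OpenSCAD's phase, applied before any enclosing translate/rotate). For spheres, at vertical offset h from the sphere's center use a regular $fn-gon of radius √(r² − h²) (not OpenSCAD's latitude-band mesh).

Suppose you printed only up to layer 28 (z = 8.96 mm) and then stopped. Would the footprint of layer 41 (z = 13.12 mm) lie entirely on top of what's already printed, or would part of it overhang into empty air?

entirely on top

Compare the two slices. At z = 8.96: the 18×30 cube contributes its full rectangle (area 540.00 mm²); the r=2.5 cylinder at (4, -3) contributes a regular 8-gon of circumradius 2.5 (area = (8/2)·2.500²·sin(360°/8) = 17.68 mm²); Taking the first minus the rest: starting from the 18×30 cube (540.00 mm²), the r=2.5 cylinder at (4, -3) misses the remaining region (no effect) — area = 540.00 mm²; the r=7.5 sphere at (8.5, 2.5) contributes a regular 8-gon of circumradius √(7.5²−0.54²) = 7.481 (area = (8/2)·7.481²·sin(360°/8) = 158.27 mm²); Taking the union: the regions partially overlap — summed areas 698.27 mm² minus the doubly-counted overlap 113.95 mm² gives 584.32 mm² — area = 584.32 mm². At z = 13.12: the cube is not intersected at this z (z outside [0, 10]); the r=2.5 cylinder at (4, -3) contributes a regular 8-gon of circumradius 2.5 (area = (8/2)·2.500²·sin(360°/8) = 17.68 mm²); Subtracting the remaining from the first: the first operand is absent here, so nothing remains; the r=7.5 sphere at (8.5, 2.5) contributes a regular 8-gon of circumradius √(7.5²−3.62²) = 6.569 (area = (8/2)·6.569²·sin(360°/8) = 122.03 mm²); Combining (union): only the r=7.5 sphere at (8.5, 2.5) is present, so the union is just that shape — area = 122.03 mm². Checking containment: the cross-section at z = 13.12 is a subset of the cross-section at z = 8.96.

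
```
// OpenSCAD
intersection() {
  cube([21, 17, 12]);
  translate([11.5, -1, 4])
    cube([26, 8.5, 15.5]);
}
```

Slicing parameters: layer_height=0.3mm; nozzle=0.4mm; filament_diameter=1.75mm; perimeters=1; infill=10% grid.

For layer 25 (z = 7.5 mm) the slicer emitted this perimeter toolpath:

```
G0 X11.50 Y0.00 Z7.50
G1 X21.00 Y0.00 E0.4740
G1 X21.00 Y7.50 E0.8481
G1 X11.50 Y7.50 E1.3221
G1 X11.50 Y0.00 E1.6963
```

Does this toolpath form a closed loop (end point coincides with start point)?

yes

Start point (G0): (11.50, 0.00). End point (last G1): the path returns to the start — closed.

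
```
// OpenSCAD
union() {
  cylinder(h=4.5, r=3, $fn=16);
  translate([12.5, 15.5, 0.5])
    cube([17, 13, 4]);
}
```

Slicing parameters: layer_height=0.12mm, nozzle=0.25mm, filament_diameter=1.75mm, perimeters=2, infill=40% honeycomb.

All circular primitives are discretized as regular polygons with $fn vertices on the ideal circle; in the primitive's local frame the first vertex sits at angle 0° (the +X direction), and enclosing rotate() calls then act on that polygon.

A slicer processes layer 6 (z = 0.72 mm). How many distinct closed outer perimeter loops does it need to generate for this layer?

2

At z = 0.72 mm: the r=3 cylinder gives a regular 16-gon of circumradius 3 (constant along its height); the cube at (12.5, 15.5) is present — its section is the full 17×13 rectangle; Combining (union): the 2 present regions are separate (no shared area or edge), so areas and boundary lengths simply add and each stays a separate island — 2 connected regions. The result has 2 disconnected regions.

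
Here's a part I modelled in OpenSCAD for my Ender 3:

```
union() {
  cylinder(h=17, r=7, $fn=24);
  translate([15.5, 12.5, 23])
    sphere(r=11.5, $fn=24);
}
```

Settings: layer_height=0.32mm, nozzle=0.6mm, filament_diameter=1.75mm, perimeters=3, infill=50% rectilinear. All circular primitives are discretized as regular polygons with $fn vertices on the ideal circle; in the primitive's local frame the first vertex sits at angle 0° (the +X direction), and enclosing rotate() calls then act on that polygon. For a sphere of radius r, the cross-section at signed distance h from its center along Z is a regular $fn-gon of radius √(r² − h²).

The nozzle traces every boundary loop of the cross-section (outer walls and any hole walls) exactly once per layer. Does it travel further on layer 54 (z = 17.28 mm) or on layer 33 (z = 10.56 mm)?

Layer 54 (z = 17.28): the cylinder does not reach this height (z outside [0, 17]); the r=11.5 sphere at (15.5, 12.5) contributes a regular 24-gon of circumradius √(11.5²−5.72²) = 9.977 (perimeter = 2·24·9.977·sin(180°/24) = 62.51 mm); Combining (union): only the r=11.5 sphere at (15.5, 12.5) is present, so the union is just that shape — boundary = 62.51 mm. So its perimeter = 62.51 mm. Layer 33 (z = 10.56): the r=7 cylinder gives a regular 24-gon of circumradius 7 (constant along its height) (perimeter = 2·24·7.000·sin(180°/24) = 43.86 mm); the sphere at (15.5, 12.5) is absent (|z−center|=12.440 > r=11.5); Combining (union): only the r=7 cylinder is present, so the union is just that shape — boundary = 43.86 mm. So its perimeter = 43.86 mm. Layer 54 is larger (62.51 vs 43.86 mm).

layer 54 (z = 17.28 mm)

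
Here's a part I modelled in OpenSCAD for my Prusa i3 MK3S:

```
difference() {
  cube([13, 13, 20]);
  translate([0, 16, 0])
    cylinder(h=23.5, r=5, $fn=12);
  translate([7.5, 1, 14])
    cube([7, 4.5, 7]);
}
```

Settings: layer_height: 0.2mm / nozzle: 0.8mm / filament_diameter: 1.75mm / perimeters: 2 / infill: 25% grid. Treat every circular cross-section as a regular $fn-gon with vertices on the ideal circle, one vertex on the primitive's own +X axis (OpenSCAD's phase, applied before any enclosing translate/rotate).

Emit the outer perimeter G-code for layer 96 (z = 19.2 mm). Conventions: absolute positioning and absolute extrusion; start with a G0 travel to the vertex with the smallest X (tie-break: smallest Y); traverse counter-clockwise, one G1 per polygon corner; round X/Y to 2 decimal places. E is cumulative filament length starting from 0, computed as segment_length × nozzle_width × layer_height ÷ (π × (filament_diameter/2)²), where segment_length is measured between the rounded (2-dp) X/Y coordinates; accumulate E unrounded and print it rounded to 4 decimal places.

At z = 19.2 mm: the cube is present — its section is the full 13×13 rectangle; the r=5 cylinder at (0, 16) gives a regular 12-gon of circumradius 5 (constant along its height); the cube at (7.5, 1) (footprint 7×4.5) is included at this height; After the difference (first − rest): starting from the 13×13 cube, the r=5 cylinder at (0, 16) partially overlaps it — only the 5.05 mm² overlap (of its 75.00 mm²) is removed, clipping the outline; the 7×4.5 cube at (7.5, 1) partially overlaps it — only the 24.75 mm² overlap (of its 31.50 mm²) is removed, clipping the outline — 1 connected region. The outline is a single polygon with 10 vertices. Extrusion per mm of travel: 0.8 × 0.2 / (π × 0.875²) = 0.066520. Accumulating E over each segment gives final E = 4.1003.

G0 X0.00 Y0.00 Z19.20
G1 X13.00 Y0.00 E0.8648
G1 X13.00 Y1.00 E0.9313
G1 X7.50 Y1.00 E1.2971
G1 X7.50 Y5.50 E1.5965
G1 X13.00 Y5.50 E1.9623
G1 X13.00 Y13.00 E2.4612
G1 X3.83 Y13.00 E3.0712
G1 X2.50 Y11.67 E3.1964
G1 X0.00 Y11.00 E3.3685
G1 X0.00 Y0.00 E4.1003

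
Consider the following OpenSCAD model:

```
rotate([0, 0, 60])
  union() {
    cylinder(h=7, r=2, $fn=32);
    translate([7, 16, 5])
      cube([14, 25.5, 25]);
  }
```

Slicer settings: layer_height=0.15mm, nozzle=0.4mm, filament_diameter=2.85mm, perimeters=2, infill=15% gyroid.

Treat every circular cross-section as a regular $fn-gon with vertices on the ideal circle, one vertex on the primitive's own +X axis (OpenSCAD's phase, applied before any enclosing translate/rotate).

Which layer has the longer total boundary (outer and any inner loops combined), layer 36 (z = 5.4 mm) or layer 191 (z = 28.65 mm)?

Layer 36 (z = 5.4): the r=2 cylinder gives a regular 32-gon of circumradius 2 (constant along its height) (perimeter = 2·32·2.000·sin(180°/32) = 12.55 mm); the cube at (7, 16) is present — its section is the full 14×25.5 rectangle (perimeter 79.00 mm); Combining (union): the 2 present regions are separate (no shared area or edge), so areas and boundary lengths simply add and each stays a separate island — boundary = 91.55 mm; (whole slice rotated 60° about Z — lengths, areas and connectivity unchanged). So its perimeter = 91.55 mm. Layer 191 (z = 28.65): the cylinder is not intersected at this z (z outside [0, 7]); the cube at (7, 16) (footprint 14×25.5) is included at this height (perimeter 79.00 mm); Taking the union: only the 14×25.5 cube at (7, 16) is present, so the union is just that shape — boundary = 79.00 mm; (rotated 60° about Z; rotation is an isometry so areas/perimeters/island counts are preserved). So its perimeter = 79.00 mm. Layer 36 is larger (91.55 vs 79.00 mm).

layer 36 (z = 5.4 mm)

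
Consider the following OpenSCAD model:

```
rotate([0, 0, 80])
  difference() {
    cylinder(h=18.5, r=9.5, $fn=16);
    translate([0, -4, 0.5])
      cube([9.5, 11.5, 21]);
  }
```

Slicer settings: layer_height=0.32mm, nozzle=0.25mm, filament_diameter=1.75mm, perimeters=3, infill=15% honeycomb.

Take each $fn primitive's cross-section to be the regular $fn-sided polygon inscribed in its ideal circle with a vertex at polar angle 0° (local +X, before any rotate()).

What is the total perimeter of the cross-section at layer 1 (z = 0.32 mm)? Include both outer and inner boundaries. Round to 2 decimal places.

59.31 mm

At z = 0.32 mm: the cylinder: section is a regular 16-gon, circumradius r=9.5 (perimeter = 2·16·9.500·sin(180°/16) = 59.31 mm); the cube at (0, -4) does not reach this height (z outside [0.5, 21.5]); After the difference (first − rest): none of the subtracted shapes is present at this height, so the r=9.5 cylinder is unchanged — boundary = 59.31 mm; (rotated 80° about Z; rotation is an isometry so areas/perimeters/island counts are preserved). Overall, the cross-section is a single solid region. Total boundary length (outer) = 59.31 mm.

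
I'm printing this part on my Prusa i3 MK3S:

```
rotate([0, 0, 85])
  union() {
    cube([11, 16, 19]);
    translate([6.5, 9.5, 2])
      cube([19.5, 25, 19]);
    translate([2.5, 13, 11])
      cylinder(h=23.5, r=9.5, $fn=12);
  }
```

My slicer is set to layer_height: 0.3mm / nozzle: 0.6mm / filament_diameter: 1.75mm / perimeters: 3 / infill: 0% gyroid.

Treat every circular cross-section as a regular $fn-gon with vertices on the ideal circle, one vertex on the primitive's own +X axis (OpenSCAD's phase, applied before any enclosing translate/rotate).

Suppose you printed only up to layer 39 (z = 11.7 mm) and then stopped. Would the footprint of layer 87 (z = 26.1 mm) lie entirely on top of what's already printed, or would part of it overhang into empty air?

entirely on top

Compare the two slices. At z = 11.7: the cube (footprint 11×16) is included at this height (area 176.00 mm²); the 19.5×25 cube at (6.5, 9.5) contributes its full rectangle (area 487.50 mm²); the r=9.5 cylinder at (2.5, 13) gives a regular 12-gon of circumradius 9.5 (constant along its height) (area = (12/2)·9.500²·sin(360°/12) = 270.75 mm²); Combining (union): the regions partially overlap — summed areas 934.25 mm² minus the doubly-counted overlap 171.17 mm² gives 763.08 mm² — area = 763.08 mm²; (rotated 85° about Z; rotation is an isometry so areas/perimeters/island counts are preserved). At z = 26.1: the cube is not intersected at this z (z outside [0, 19]); the cube at (6.5, 9.5) is absent (z outside [2, 21]); the r=9.5 cylinder at (2.5, 13) gives a regular 12-gon of circumradius 9.5 (constant along its height) (area = (12/2)·9.500²·sin(360°/12) = 270.75 mm²); Taking the union: only the r=9.5 cylinder at (2.5, 13) is present, so the union is just that shape — area = 270.75 mm²; (whole slice rotated 85° about Z — lengths, areas and connectivity unchanged). Checking containment: the cross-section at z = 26.1 is a subset of the cross-section at z = 11.7.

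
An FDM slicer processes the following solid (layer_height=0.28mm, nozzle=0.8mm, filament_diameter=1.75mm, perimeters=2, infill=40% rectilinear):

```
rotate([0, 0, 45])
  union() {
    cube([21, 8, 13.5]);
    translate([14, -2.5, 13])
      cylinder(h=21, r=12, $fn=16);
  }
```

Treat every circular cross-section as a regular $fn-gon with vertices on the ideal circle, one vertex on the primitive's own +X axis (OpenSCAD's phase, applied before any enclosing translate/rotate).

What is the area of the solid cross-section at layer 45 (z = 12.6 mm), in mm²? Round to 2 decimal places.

At z = 12.6 mm: the cube (footprint 21×8) is included at this height (area 168.00 mm²); the cylinder at (14, -2.5) does not reach this height (z outside [13, 34]); Taking the union: only the 21×8 cube is present, so the union is just that shape — area = 168.00 mm²; (rotated 45° about Z; rotation is an isometry so areas/perimeters/island counts are preserved). Overall, the cross-section is a single solid region. Net area = 168.00 mm².

168.00 mm²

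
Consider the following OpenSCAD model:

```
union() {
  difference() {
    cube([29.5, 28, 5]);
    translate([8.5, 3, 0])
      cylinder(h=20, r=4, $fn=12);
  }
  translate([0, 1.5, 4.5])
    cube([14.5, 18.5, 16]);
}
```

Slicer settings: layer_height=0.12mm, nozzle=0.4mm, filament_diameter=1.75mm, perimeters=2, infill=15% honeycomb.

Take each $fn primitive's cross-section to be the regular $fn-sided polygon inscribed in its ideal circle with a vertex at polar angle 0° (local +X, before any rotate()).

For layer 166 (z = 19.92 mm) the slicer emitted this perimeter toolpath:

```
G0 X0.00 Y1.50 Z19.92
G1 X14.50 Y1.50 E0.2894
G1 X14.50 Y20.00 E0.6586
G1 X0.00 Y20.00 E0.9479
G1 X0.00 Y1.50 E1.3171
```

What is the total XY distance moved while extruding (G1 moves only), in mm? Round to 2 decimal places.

66.00 mm

Sum the Euclidean lengths of each G1 segment: total = 66.00 mm.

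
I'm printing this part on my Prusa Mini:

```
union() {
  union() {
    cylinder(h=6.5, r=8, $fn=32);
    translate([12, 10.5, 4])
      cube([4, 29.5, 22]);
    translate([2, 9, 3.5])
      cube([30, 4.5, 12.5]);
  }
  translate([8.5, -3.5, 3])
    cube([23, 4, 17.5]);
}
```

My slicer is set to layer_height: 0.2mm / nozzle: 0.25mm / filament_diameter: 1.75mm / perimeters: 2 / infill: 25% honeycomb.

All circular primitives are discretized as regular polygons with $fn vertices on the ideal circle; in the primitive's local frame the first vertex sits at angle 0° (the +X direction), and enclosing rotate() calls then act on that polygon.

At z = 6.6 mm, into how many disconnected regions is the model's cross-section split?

At z = 6.6 mm: the cylinder is not intersected at this z (z outside [0, 6.5]); the 4×29.5 cube at (12, 10.5) contributes its full rectangle; the cube at (2, 9) (footprint 30×4.5) is included at this height; Combining (union): the regions partially overlap (shared area 12.00 mm²), so overlapping operands fuse into one piece — 1 connected region; the cube at (8.5, -3.5) is present — its section is the full 23×4 rectangle; Merging all regions: the 2 present regions are separate (no shared area or edge), so areas and boundary lengths simply add and each stays a separate island — 2 connected regions. The result has 2 disconnected regions.

2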